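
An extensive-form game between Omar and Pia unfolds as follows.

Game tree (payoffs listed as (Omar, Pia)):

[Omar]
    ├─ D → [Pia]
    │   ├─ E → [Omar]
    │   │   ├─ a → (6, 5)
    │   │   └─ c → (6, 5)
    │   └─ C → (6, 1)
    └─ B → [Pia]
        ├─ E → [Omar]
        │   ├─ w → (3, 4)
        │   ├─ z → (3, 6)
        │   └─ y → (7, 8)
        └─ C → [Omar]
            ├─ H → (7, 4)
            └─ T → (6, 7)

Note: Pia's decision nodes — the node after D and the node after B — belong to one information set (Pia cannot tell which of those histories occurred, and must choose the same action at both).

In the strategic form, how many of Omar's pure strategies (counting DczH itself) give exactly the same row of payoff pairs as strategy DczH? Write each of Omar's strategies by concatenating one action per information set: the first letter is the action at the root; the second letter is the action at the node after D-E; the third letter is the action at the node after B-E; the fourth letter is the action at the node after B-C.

12

Row for DczH (columns E, C): (6,5) (6,1).
Under DczH, Omar's choice at the node after B-E and at the node after B-C can never be reached regardless of what Pia does, so varying those choices leaves every outcome unchanged.
Holding the reachable choices fixed and varying the unreachable ones freely already gives 3 × 2 = 6 equivalent strategies.
Checking the remaining rows, DawH, DawT, DazH, DazT, DayH, DayT also happen to give the same payoffs in every column, bringing the total to 12: DawH, DawT, DazH, DazT, DayH, DayT, DcwH, DcwT, DczH, DczT, DcyH, DcyT.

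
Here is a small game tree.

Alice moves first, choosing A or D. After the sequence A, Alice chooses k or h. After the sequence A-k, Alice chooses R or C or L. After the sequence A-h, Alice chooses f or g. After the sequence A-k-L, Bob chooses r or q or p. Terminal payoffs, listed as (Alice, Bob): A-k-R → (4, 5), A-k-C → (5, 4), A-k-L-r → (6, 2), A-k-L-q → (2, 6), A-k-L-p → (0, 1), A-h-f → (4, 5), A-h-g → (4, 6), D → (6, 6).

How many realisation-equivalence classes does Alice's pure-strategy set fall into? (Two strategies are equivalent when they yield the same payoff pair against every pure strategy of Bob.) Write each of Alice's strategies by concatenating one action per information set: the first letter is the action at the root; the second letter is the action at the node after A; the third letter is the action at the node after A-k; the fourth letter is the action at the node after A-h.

5

Alice has 24 pure strategies: AkRf, AkRg, AkCf, AkCg, AkLf, AkLg, AhRf, AhRg, AhCf, AhCg, AhLf, AhLg, DkRf, DkRg, DkCf, DkCg, DkLf, DkLg, DhRf, DhRg, DhCf, DhCg, DhLf, DhLg. Columns: r, q, p.
{AkRf, AkRg, AhRf, AhCf, AhLf} → row (4,5) (4,5) (4,5)
{AkCf, AkCg} → row (5,4) (5,4) (5,4)
{AkLf, AkLg} → row (6,2) (2,6) (0,1)
{AhRg, AhCg, AhLg} → row (4,6) (4,6) (4,6)
{DkRf, DkRg, DkCf, DkCg, DkLf, DkLg, DhRf, DhRg, DhCf, DhCg, DhLf, DhLg} → row (6,6) (6,6) (6,6)
That's 5 distinct rows out of 24 strategies.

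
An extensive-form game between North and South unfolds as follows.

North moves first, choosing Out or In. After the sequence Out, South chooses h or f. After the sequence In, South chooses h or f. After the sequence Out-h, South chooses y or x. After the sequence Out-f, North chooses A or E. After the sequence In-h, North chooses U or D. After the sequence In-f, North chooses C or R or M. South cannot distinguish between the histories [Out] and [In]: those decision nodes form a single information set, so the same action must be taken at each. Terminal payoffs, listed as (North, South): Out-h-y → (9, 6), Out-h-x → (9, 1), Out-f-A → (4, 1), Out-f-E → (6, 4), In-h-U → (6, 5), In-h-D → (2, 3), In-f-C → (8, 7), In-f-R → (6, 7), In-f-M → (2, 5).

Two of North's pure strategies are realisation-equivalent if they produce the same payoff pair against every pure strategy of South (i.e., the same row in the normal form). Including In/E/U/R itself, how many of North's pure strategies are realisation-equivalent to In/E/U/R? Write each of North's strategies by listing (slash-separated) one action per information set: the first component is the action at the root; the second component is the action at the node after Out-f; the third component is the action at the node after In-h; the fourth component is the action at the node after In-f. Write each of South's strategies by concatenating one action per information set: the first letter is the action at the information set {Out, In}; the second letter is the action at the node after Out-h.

2

Row for In/E/U/R (columns hy, hx, fy, fx): (6,5) (6,5) (6,7) (6,7).
Under In/E/U/R, North's choice at the node after Out-f can never be reached regardless of what South does, so varying those choices leaves every outcome unchanged.
Holding the reachable choices fixed and varying the unreachable one freely already gives 2 equivalent strategies.
No other strategy reproduces this row, so those 2 are the full class: In/A/U/R, In/E/U/R.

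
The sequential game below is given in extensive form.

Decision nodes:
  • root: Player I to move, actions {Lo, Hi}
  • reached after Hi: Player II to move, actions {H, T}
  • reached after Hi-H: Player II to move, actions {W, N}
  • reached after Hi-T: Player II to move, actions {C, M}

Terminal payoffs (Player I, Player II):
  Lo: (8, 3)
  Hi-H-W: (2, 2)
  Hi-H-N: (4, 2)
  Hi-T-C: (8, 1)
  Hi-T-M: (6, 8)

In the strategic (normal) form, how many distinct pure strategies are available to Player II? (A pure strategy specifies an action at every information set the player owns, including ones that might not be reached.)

Player II owns the node after Hi with actions {H, T} — two choices.
Player II owns the node after Hi-H with actions {W, N} — two choices.
Player II owns the node after Hi-T with actions {C, M} — two choices.
A pure strategy fixes one action at each information set independently, so the count is the product 2 × 2 × 2 = 8.
(For reference, Player I has 2 pure strategies, giving a 8×2 normal-form matrix.)

8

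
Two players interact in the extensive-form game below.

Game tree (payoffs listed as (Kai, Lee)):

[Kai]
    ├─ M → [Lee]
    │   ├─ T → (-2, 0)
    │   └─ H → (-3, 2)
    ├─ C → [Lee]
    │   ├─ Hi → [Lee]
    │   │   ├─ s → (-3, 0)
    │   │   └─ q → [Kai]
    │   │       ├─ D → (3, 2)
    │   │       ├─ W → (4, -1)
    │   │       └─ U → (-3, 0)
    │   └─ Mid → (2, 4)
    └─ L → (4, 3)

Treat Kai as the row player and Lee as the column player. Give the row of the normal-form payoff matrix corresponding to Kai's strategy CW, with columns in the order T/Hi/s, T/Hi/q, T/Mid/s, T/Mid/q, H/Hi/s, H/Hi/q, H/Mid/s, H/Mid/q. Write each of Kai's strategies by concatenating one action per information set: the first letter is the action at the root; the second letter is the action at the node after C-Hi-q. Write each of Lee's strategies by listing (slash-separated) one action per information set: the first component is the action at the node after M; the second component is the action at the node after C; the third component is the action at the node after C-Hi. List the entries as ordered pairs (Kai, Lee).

(-3,0) (4,-1) (2,4) (2,4) (-3,0) (4,-1) (2,4) (2,4)

vs T/Hi/s: Kai plays C → Lee plays Hi at [C] → Lee plays s at [C-Hi] → (-3, 0)
vs T/Hi/q: Kai plays C → Lee plays Hi at [C] → Lee plays q at [C-Hi] → Kai plays W at [C-Hi-q] → (4, -1)
vs T/Mid/s: Kai plays C → Lee plays Mid at [C] → (2, 4)
vs T/Mid/q: Kai plays C → Lee plays Mid at [C] → (2, 4)
vs H/Hi/s: Kai plays C → Lee plays Hi at [C] → Lee plays s at [C-Hi] → (-3, 0)
vs H/Hi/q: Kai plays C → Lee plays Hi at [C] → Lee plays q at [C-Hi] → Kai plays W at [C-Hi-q] → (4, -1)
vs H/Mid/s: Kai plays C → Lee plays Mid at [C] → (2, 4)
vs H/Mid/q: Kai plays C → Lee plays Mid at [C] → (2, 4)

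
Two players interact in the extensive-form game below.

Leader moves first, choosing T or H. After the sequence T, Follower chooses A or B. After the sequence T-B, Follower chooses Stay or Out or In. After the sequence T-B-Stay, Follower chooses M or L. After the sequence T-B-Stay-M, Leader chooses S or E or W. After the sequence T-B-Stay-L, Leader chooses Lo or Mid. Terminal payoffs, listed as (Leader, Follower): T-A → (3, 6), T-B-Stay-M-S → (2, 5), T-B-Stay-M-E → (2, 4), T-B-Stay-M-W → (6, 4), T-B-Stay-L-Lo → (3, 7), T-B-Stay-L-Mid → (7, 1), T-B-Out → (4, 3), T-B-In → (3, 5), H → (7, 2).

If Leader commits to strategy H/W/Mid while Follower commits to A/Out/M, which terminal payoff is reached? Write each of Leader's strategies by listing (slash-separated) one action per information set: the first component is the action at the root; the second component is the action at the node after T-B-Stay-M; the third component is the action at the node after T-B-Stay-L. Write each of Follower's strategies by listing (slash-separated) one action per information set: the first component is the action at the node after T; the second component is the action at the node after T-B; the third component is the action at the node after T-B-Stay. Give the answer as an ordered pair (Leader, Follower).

Trace the play path from the root:
  Leader plays H
→ terminal payoff (7, 2).
(Leader's choice at the node after T-B-Stay-M is never reached on this path, so it doesn't affect the outcome.)

(7, 2)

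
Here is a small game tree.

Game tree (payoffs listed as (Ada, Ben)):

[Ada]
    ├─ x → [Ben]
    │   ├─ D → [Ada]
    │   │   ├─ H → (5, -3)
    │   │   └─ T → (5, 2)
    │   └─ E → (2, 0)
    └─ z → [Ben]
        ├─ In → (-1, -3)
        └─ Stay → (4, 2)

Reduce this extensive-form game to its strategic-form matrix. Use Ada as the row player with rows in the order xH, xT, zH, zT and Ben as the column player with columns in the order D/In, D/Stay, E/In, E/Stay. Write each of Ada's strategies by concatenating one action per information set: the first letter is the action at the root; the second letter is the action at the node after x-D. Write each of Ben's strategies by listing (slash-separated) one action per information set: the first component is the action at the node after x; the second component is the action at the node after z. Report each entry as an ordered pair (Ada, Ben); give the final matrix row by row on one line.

Row xH: D/In→(5,-3), D/Stay→(5,-3), E/In→(2,0), E/Stay→(2,0)
Row xT: D/In→(5,2), D/Stay→(5,2), E/In→(2,0), E/Stay→(2,0)
Row zH: D/In→(-1,-3), D/Stay→(4,2), E/In→(-1,-3), E/Stay→(4,2)
Row zT: D/In→(-1,-3), D/Stay→(4,2), E/In→(-1,-3), E/Stay→(4,2)

xH: (5,-3) (5,-3) (2,0) (2,0) | xT: (5,2) (5,2) (2,0) (2,0) | zH: (-1,-3) (4,2) (-1,-3) (4,2) | zT: (-1,-3) (4,2) (-1,-3) (4,2)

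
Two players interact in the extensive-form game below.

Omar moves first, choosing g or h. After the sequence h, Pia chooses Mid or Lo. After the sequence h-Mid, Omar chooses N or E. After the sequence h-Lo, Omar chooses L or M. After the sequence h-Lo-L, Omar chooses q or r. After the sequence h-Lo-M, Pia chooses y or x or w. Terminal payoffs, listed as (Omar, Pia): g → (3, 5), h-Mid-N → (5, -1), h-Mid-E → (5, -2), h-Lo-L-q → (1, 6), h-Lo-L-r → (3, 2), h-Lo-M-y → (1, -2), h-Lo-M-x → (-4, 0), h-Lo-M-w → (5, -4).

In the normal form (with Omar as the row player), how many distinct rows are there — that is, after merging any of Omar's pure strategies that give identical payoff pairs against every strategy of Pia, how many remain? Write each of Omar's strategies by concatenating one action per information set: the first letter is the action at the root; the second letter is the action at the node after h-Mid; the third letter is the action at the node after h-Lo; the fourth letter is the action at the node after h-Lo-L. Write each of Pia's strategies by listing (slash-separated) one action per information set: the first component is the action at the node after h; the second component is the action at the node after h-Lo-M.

Omar has 16 pure strategies: gNLq, gNLr, gNMq, gNMr, gELq, gELr, gEMq, gEMr, hNLq, hNLr, hNMq, hNMr, hELq, hELr, hEMq, hEMr. Columns: Mid/y, Mid/x, Mid/w, Lo/y, Lo/x, Lo/w.
{gNLq, gNLr, gNMq, gNMr, gELq, gELr, gEMq, gEMr} → row (3,5) (3,5) (3,5) (3,5) (3,5) (3,5)
{hNLq} → row (5,-1) (5,-1) (5,-1) (1,6) (1,6) (1,6)
{hNLr} → row (5,-1) (5,-1) (5,-1) (3,2) (3,2) (3,2)
{hNMq, hNMr} → row (5,-1) (5,-1) (5,-1) (1,-2) (-4,0) (5,-4)
{hELq} → row (5,-2) (5,-2) (5,-2) (1,6) (1,6) (1,6)
{hELr} → row (5,-2) (5,-2) (5,-2) (3,2) (3,2) (3,2)
{hEMq, hEMr} → row (5,-2) (5,-2) (5,-2) (1,-2) (-4,0) (5,-4)
That's 7 distinct rows out of 16 strategies.

7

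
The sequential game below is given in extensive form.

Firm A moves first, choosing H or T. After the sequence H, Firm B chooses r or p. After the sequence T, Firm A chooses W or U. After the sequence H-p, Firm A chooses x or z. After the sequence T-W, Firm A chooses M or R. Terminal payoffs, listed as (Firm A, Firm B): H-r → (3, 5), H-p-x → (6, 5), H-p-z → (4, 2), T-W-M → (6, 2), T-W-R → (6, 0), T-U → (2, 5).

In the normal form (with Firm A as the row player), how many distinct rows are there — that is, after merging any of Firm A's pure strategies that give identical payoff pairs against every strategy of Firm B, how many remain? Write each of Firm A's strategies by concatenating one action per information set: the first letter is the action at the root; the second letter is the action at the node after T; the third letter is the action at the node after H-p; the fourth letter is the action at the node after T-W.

Firm A has 16 pure strategies: HWxM, HWxR, HWzM, HWzR, HUxM, HUxR, HUzM, HUzR, TWxM, TWxR, TWzM, TWzR, TUxM, TUxR, TUzM, TUzR. Columns: r, p.
{HWxM, HWxR, HUxM, HUxR} → row (3,5) (6,5)
{HWzM, HWzR, HUzM, HUzR} → row (3,5) (4,2)
{TWxM, TWzM} → row (6,2) (6,2)
{TWxR, TWzR} → row (6,0) (6,0)
{TUxM, TUxR, TUzM, TUzR} → row (2,5) (2,5)
That's 5 distinct rows out of 16 strategies.

5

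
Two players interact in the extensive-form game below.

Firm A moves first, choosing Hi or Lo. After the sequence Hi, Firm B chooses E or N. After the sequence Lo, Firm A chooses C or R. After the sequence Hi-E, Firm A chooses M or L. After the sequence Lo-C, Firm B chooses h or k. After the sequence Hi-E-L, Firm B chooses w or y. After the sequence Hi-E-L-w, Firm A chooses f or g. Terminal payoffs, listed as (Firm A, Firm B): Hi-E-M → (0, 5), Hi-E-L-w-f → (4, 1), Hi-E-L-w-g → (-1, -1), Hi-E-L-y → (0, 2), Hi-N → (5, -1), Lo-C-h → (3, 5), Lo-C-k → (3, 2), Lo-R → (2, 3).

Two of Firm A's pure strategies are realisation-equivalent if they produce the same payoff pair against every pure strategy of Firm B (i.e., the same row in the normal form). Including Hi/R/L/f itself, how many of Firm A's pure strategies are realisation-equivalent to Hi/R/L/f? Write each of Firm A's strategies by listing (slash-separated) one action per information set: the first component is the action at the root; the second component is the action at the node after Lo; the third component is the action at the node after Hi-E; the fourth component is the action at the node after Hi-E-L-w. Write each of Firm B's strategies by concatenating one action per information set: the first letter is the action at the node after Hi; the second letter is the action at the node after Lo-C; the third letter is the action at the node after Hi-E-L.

Row for Hi/R/L/f (columns Ehw, Ehy, Ekw, Eky, Nhw, Nhy, Nkw, Nky): (4,1) (0,2) (4,1) (0,2) (5,-1) (5,-1) (5,-1) (5,-1).
Under Hi/R/L/f, Firm A's choice at the node after Lo can never be reached regardless of what Firm B does, so varying those choices leaves every outcome unchanged.
Holding the reachable choices fixed and varying the unreachable one freely already gives 2 equivalent strategies.
No other strategy reproduces this row, so those 2 are the full class: Hi/C/L/f, Hi/R/L/f.

2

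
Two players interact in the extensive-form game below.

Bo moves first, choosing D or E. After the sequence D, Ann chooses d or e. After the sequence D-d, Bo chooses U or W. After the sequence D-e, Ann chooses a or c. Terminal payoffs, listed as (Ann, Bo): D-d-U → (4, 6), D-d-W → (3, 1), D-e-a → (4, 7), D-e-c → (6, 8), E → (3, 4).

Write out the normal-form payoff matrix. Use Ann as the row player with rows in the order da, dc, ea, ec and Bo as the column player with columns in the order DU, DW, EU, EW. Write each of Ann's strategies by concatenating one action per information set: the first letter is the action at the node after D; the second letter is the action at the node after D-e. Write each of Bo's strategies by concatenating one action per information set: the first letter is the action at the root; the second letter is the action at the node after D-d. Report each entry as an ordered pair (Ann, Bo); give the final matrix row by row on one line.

Row da: DU→(4,6), DW→(3,1), EU→(3,4), EW→(3,4)
Row dc: DU→(4,6), DW→(3,1), EU→(3,4), EW→(3,4)
Row ea: DU→(4,7), DW→(4,7), EU→(3,4), EW→(3,4)
Row ec: DU→(6,8), DW→(6,8), EU→(3,4), EW→(3,4)

da: (4,6) (3,1) (3,4) (3,4) | dc: (4,6) (3,1) (3,4) (3,4) | ea: (4,7) (4,7) (3,4) (3,4) | ec: (6,8) (6,8) (3,4) (3,4)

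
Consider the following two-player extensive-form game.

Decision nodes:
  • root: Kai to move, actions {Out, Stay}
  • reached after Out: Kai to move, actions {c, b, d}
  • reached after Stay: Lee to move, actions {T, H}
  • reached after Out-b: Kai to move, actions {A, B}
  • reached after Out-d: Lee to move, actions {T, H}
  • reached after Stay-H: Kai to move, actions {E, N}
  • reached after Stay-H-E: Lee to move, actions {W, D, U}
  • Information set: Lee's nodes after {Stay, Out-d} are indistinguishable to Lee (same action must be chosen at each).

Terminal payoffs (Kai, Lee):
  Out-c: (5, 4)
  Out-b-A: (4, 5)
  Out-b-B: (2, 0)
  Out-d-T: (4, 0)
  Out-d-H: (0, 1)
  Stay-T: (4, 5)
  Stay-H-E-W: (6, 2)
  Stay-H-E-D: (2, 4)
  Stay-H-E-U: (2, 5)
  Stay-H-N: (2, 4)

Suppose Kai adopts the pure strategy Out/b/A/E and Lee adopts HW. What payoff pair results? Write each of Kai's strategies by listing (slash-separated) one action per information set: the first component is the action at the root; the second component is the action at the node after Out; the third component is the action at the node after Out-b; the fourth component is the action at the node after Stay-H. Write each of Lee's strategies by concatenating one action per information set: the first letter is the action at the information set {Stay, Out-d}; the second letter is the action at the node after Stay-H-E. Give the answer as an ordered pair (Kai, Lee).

(4, 5)

Trace the play path from the root:
  Kai plays Out
  Kai plays b at [Out]
  Kai plays A at [Out-b]
→ terminal payoff (4, 5).
(Kai's choice at the node after Stay-H is never reached on this path, so it doesn't affect the outcome.)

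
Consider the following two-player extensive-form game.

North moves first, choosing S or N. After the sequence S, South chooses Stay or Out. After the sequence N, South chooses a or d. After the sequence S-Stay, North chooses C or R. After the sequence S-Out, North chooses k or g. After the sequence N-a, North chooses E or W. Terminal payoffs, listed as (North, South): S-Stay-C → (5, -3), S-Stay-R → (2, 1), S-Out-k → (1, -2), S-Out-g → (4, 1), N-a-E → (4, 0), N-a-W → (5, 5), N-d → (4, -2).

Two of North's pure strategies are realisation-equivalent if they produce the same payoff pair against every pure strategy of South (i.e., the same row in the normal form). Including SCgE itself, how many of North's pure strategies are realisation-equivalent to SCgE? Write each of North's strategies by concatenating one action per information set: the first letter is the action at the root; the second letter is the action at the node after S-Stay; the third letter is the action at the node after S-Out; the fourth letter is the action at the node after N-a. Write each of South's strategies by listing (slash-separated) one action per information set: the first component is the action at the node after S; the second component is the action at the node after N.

2

Row for SCgE (columns Stay/a, Stay/d, Out/a, Out/d): (5,-3) (5,-3) (4,1) (4,1).
Under SCgE, North's choice at the node after N-a can never be reached regardless of what South does, so varying those choices leaves every outcome unchanged.
Holding the reachable choices fixed and varying the unreachable one freely already gives 2 equivalent strategies.
No other strategy reproduces this row, so those 2 are the full class: SCgE, SCgW.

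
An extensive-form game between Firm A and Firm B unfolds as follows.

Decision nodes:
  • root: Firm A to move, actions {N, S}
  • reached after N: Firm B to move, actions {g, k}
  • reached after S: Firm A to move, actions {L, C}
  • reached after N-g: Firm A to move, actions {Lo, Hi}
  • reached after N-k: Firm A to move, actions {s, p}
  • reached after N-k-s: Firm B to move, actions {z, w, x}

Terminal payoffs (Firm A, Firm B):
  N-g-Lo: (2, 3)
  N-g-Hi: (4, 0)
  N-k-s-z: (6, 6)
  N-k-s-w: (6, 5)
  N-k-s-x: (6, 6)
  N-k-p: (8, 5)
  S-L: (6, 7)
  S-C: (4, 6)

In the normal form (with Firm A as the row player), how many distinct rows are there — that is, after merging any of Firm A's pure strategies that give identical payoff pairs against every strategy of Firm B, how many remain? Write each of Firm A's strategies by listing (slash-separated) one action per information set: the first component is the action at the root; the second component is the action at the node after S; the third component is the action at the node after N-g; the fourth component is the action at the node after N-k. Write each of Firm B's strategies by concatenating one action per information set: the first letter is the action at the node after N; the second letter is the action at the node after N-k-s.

6

Firm A has 16 pure strategies: N/L/Lo/s, N/L/Lo/p, N/L/Hi/s, N/L/Hi/p, N/C/Lo/s, N/C/Lo/p, N/C/Hi/s, N/C/Hi/p, S/L/Lo/s, S/L/Lo/p, S/L/Hi/s, S/L/Hi/p, S/C/Lo/s, S/C/Lo/p, S/C/Hi/s, S/C/Hi/p. Columns: gz, gw, gx, kz, kw, kx.
{N/L/Lo/s, N/C/Lo/s} → row (2,3) (2,3) (2,3) (6,6) (6,5) (6,6)
{N/L/Lo/p, N/C/Lo/p} → row (2,3) (2,3) (2,3) (8,5) (8,5) (8,5)
{N/L/Hi/s, N/C/Hi/s} → row (4,0) (4,0) (4,0) (6,6) (6,5) (6,6)
{N/L/Hi/p, N/C/Hi/p} → row (4,0) (4,0) (4,0) (8,5) (8,5) (8,5)
{S/L/Lo/s, S/L/Lo/p, S/L/Hi/s, S/L/Hi/p} → row (6,7) (6,7) (6,7) (6,7) (6,7) (6,7)
{S/C/Lo/s, S/C/Lo/p, S/C/Hi/s, S/C/Hi/p} → row (4,6) (4,6) (4,6) (4,6) (4,6) (4,6)
That's 6 distinct rows out of 16 strategies.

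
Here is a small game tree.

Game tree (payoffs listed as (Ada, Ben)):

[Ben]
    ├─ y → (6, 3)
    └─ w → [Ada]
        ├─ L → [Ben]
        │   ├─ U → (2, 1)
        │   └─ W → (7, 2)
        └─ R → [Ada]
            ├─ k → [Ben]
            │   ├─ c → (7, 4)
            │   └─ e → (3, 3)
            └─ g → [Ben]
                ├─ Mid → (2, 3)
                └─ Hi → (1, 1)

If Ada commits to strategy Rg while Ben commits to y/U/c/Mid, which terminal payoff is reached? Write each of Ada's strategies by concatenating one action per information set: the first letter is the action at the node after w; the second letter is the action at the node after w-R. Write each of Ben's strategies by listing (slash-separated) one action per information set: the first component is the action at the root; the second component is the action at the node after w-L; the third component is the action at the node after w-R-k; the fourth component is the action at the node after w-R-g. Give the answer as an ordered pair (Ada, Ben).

Trace the play path from the root:
  Ben plays y
→ terminal payoff (6, 3).
(Ada's choice at the node after w is never reached on this path, so it doesn't affect the outcome.)

(6, 3)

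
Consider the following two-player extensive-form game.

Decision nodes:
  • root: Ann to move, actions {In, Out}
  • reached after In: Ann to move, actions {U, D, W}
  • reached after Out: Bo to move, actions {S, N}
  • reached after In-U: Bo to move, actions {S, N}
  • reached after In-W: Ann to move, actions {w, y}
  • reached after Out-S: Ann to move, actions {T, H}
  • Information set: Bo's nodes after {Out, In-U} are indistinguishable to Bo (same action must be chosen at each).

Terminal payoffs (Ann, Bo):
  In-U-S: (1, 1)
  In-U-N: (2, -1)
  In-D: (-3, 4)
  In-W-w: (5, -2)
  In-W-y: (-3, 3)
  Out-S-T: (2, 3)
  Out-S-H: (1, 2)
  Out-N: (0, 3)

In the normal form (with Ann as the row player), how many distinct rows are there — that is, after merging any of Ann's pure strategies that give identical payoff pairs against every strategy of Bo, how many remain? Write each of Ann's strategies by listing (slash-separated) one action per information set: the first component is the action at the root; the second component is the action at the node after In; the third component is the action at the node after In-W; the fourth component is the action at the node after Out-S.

6

Ann has 24 pure strategies: In/U/w/T, In/U/w/H, In/U/y/T, In/U/y/H, In/D/w/T, In/D/w/H, In/D/y/T, In/D/y/H, In/W/w/T, In/W/w/H, In/W/y/T, In/W/y/H, Out/U/w/T, Out/U/w/H, Out/U/y/T, Out/U/y/H, Out/D/w/T, Out/D/w/H, Out/D/y/T, Out/D/y/H, Out/W/w/T, Out/W/w/H, Out/W/y/T, Out/W/y/H. Columns: S, N.
{In/U/w/T, In/U/w/H, In/U/y/T, In/U/y/H} → row (1,1) (2,-1)
{In/D/w/T, In/D/w/H, In/D/y/T, In/D/y/H} → row (-3,4) (-3,4)
{In/W/w/T, In/W/w/H} → row (5,-2) (5,-2)
{In/W/y/T, In/W/y/H} → row (-3,3) (-3,3)
{Out/U/w/T, Out/U/y/T, Out/D/w/T, Out/D/y/T, Out/W/w/T, Out/W/y/T} → row (2,3) (0,3)
{Out/U/w/H, Out/U/y/H, Out/D/w/H, Out/D/y/H, Out/W/w/H, Out/W/y/H} → row (1,2) (0,3)
That's 6 distinct rows out of 24 strategies.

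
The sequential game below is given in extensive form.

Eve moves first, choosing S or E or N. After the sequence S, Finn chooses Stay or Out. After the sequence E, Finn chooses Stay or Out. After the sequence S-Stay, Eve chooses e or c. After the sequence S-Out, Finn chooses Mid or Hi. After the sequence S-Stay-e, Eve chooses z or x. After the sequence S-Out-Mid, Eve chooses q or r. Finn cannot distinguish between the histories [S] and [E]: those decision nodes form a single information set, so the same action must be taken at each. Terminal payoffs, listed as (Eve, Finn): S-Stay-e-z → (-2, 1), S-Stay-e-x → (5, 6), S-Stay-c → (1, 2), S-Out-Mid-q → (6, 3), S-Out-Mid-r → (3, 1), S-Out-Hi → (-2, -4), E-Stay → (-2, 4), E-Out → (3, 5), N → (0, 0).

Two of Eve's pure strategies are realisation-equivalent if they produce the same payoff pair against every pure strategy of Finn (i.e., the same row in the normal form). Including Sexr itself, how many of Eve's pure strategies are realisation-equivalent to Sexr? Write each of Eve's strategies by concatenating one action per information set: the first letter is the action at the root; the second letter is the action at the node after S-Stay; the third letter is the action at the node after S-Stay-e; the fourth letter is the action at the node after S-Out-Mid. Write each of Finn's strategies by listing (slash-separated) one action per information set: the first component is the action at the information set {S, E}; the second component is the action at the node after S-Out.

1

Row for Sexr (columns Stay/Mid, Stay/Hi, Out/Mid, Out/Hi): (5,6) (5,6) (3,1) (-2,-4).
Every one of Eve's information sets is on the play path for some reply by Finn when Eve follows Sexr.
Changing the action at any of them therefore changes at least one column, so only Sexr itself gives this row.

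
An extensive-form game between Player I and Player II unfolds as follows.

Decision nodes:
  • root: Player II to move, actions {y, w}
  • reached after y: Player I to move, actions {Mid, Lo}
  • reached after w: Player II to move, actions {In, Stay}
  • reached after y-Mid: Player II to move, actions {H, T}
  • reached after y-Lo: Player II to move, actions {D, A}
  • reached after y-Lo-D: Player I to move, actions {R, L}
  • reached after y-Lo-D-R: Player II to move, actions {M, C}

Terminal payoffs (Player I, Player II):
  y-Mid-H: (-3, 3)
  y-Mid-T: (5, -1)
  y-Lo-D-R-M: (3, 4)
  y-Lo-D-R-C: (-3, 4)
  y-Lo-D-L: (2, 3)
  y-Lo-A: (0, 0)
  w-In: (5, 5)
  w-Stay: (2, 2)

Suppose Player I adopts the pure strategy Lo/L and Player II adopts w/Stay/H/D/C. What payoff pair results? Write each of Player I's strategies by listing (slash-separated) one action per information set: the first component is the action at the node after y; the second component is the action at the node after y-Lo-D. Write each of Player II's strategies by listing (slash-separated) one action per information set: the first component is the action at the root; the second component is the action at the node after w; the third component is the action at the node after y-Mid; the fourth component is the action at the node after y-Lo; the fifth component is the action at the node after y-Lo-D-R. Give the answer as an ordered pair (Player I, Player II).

Trace the play path from the root:
  Player II plays w
  Player II plays Stay at [w]
→ terminal payoff (2, 2).
(Player I's choice at the node after y is never reached on this path, so it doesn't affect the outcome.)

(2, 2)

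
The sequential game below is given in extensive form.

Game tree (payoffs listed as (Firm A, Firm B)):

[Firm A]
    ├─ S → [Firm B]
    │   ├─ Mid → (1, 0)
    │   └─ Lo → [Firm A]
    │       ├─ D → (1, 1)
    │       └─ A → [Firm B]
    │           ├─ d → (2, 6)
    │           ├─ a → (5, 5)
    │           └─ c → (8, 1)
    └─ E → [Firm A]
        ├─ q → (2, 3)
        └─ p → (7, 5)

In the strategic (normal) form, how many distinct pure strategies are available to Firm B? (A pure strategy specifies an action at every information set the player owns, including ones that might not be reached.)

Firm B owns the node after S with actions {Mid, Lo} — two choices.
Firm B owns the node after S-Lo-A with actions {d, a, c} — three choices.
A pure strategy fixes one action at each information set independently, so the count is the product 2 × 3 = 6.
(For reference, Firm A has 8 pure strategies, giving a 6×8 normal-form matrix.)

6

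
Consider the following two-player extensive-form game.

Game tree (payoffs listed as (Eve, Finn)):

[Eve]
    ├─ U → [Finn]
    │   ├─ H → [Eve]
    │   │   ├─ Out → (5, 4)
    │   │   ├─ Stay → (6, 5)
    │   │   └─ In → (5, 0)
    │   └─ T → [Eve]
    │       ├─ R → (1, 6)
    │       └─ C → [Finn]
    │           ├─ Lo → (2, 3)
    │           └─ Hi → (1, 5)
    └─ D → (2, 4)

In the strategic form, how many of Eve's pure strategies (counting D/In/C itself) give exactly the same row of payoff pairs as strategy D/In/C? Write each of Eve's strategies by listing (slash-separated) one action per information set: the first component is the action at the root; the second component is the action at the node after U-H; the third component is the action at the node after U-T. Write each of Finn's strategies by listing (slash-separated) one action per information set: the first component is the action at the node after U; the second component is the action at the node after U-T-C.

6

Row for D/In/C (columns H/Lo, H/Hi, T/Lo, T/Hi): (2,4) (2,4) (2,4) (2,4).
Under D/In/C, Eve's choice at the node after U-H and at the node after U-T can never be reached regardless of what Finn does, so varying those choices leaves every outcome unchanged.
Holding the reachable choices fixed and varying the unreachable ones freely already gives 3 × 2 = 6 equivalent strategies.
No other strategy reproduces this row, so those 6 are the full class: D/Out/R, D/Out/C, D/Stay/R, D/Stay/C, D/In/R, D/In/C.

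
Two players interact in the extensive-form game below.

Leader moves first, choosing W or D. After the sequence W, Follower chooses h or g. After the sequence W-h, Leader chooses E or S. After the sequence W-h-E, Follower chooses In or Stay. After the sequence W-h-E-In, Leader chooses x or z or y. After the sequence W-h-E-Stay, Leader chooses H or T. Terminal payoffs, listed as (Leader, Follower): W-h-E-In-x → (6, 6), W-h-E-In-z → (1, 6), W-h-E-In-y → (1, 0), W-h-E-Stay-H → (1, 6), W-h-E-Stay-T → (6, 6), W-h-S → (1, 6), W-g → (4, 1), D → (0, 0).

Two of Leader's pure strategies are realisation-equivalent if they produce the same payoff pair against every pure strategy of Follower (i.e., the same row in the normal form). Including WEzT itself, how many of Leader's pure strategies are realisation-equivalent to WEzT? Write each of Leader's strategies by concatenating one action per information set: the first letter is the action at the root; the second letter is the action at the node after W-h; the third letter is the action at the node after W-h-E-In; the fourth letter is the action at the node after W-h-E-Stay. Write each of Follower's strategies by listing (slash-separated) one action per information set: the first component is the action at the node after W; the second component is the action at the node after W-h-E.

Row for WEzT (columns h/In, h/Stay, g/In, g/Stay): (1,6) (6,6) (4,1) (4,1).
Every one of Leader's information sets is on the play path for some reply by Follower when Leader follows WEzT.
Changing the action at any of them therefore changes at least one column, so only WEzT itself gives this row.

1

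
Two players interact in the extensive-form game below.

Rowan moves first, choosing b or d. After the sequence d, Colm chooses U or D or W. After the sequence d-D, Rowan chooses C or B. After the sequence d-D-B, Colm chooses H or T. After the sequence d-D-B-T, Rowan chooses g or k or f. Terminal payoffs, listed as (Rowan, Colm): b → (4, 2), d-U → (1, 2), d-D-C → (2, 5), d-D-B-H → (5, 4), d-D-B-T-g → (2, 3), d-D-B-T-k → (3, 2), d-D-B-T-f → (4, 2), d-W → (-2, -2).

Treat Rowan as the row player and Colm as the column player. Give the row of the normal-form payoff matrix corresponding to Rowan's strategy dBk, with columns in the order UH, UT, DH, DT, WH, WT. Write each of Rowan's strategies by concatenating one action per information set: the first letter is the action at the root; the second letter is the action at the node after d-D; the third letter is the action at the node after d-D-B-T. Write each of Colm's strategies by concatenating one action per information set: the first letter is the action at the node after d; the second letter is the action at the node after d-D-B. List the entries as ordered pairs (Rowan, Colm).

vs UH: Rowan plays d → Colm plays U at [d] → (1, 2)
vs UT: Rowan plays d → Colm plays U at [d] → (1, 2)
vs DH: Rowan plays d → Colm plays D at [d] → Rowan plays B at [d-D] → Colm plays H at [d-D-B] → (5, 4)
vs DT: Rowan plays d → Colm plays D at [d] → Rowan plays B at [d-D] → Colm plays T at [d-D-B] → Rowan plays k at [d-D-B-T] → (3, 2)
vs WH: Rowan plays d → Colm plays W at [d] → (-2, -2)
vs WT: Rowan plays d → Colm plays W at [d] → (-2, -2)

(1,2) (1,2) (5,4) (3,2) (-2,-2) (-2,-2)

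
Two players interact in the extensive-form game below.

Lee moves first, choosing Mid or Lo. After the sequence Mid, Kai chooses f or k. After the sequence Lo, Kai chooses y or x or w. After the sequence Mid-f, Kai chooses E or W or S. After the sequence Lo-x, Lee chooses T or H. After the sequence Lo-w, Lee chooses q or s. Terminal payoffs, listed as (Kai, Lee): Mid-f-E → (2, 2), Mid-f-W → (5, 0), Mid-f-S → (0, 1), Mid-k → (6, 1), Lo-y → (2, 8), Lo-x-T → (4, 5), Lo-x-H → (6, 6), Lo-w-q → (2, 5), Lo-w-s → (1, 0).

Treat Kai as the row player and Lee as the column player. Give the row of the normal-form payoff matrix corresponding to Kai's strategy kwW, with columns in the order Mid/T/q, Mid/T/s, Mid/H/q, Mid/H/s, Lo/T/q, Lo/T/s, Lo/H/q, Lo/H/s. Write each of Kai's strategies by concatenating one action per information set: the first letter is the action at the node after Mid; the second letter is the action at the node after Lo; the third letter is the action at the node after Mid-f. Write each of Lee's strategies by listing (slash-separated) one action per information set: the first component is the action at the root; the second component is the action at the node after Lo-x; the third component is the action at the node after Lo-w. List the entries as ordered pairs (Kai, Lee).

(6,1) (6,1) (6,1) (6,1) (2,5) (1,0) (2,5) (1,0)

vs Mid/T/q: Lee plays Mid → Kai plays k at [Mid] → (6, 1)
vs Mid/T/s: Lee plays Mid → Kai plays k at [Mid] → (6, 1)
vs Mid/H/q: Lee plays Mid → Kai plays k at [Mid] → (6, 1)
vs Mid/H/s: Lee plays Mid → Kai plays k at [Mid] → (6, 1)
vs Lo/T/q: Lee plays Lo → Kai plays w at [Lo] → Lee plays q at [Lo-w] → (2, 5)
vs Lo/T/s: Lee plays Lo → Kai plays w at [Lo] → Lee plays s at [Lo-w] → (1, 0)
vs Lo/H/q: Lee plays Lo → Kai plays w at [Lo] → Lee plays q at [Lo-w] → (2, 5)
vs Lo/H/s: Lee plays Lo → Kai plays w at [Lo] → Lee plays s at [Lo-w] → (1, 0)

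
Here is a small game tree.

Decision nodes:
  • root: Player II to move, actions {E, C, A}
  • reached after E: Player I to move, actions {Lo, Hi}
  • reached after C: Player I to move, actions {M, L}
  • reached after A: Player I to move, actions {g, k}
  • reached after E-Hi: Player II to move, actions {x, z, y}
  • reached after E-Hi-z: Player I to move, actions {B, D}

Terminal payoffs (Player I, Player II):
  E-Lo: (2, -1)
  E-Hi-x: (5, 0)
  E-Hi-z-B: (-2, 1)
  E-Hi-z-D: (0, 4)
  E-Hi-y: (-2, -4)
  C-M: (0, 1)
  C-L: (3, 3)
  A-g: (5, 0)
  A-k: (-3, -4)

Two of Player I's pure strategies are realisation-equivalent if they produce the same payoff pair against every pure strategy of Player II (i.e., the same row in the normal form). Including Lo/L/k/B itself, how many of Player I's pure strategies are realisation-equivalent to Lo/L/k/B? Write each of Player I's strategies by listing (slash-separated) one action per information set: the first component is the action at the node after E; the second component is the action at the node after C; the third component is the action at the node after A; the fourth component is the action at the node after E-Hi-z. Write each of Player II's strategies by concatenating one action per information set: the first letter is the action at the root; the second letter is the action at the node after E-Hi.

2

Row for Lo/L/k/B (columns Ex, Ez, Ey, Cx, Cz, Cy, Ax, Az, Ay): (2,-1) (2,-1) (2,-1) (3,3) (3,3) (3,3) (-3,-4) (-3,-4) (-3,-4).
Under Lo/L/k/B, Player I's choice at the node after E-Hi-z can never be reached regardless of what Player II does, so varying those choices leaves every outcome unchanged.
Holding the reachable choices fixed and varying the unreachable one freely already gives 2 equivalent strategies.
No other strategy reproduces this row, so those 2 are the full class: Lo/L/k/B, Lo/L/k/D.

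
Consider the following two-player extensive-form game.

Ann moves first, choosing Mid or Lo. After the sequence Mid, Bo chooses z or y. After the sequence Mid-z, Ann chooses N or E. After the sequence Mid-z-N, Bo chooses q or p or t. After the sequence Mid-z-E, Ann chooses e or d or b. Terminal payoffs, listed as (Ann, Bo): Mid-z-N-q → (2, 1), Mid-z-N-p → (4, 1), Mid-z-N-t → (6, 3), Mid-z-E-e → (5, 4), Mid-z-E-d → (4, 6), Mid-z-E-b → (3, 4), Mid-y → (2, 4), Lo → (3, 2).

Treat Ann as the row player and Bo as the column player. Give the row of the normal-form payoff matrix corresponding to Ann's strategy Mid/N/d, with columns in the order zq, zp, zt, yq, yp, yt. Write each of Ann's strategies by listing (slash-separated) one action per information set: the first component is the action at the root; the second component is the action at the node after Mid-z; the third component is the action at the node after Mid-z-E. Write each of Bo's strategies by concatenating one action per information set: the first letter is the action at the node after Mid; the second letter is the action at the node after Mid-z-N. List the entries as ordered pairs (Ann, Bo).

vs zq: Ann plays Mid → Bo plays z at [Mid] → Ann plays N at [Mid-z] → Bo plays q at [Mid-z-N] → (2, 1)
vs zp: Ann plays Mid → Bo plays z at [Mid] → Ann plays N at [Mid-z] → Bo plays p at [Mid-z-N] → (4, 1)
vs zt: Ann plays Mid → Bo plays z at [Mid] → Ann plays N at [Mid-z] → Bo plays t at [Mid-z-N] → (6, 3)
vs yq: Ann plays Mid → Bo plays y at [Mid] → (2, 4)
vs yp: Ann plays Mid → Bo plays y at [Mid] → (2, 4)
vs yt: Ann plays Mid → Bo plays y at [Mid] → (2, 4)

(2,1) (4,1) (6,3) (2,4) (2,4) (2,4)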